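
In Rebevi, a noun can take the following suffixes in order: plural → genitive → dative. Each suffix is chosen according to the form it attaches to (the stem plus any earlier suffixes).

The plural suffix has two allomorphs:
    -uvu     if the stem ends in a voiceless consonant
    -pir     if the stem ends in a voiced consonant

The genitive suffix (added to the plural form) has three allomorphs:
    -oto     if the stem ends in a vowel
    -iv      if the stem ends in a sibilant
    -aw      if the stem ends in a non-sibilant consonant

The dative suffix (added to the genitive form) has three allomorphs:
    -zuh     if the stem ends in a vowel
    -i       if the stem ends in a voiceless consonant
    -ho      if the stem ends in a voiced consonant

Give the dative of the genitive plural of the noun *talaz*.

Since the final consonant of *talaz* is /z/ (voiced), it takes -pir, giving *talazpir*.
Since the final sound of the plural form *talazpir* is /r/ (a non-sibilant consonant), it takes -aw, giving *talazpiraw*.
Since the final sound of the genitive form *talazpiraw* is /w/ (a voiced consonant), it takes -ho, giving *talazpirawho*.

talazpirawho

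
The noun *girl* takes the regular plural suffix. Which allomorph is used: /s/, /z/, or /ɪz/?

/z/

The stem *girl* ends in a voiced non-sibilant sound.
The plural suffix surfaces as /ɪz/ after sibilants, /s/ after other voiceless consonants, and /z/ after other voiced sounds.
So the plural -s on *girl* is pronounced /z/.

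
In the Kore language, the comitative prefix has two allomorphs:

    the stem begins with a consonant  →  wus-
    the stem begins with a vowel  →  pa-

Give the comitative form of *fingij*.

wusfingij

The first sound of *fingij* is /f/, which is a consonant, so the prefix is wus-, giving *wusfingij*.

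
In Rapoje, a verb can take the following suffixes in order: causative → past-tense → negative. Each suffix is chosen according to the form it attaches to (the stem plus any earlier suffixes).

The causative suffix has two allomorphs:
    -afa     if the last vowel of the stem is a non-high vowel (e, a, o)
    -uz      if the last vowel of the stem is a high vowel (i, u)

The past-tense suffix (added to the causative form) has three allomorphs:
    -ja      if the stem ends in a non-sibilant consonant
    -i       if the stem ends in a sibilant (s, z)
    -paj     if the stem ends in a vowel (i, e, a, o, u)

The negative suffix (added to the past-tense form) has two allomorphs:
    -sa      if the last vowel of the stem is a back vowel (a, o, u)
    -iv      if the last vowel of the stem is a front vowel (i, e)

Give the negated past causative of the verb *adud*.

The last vowel of *adud* is /u/, which is a high vowel, so the causative suffix is -uz, giving *aduduz*.
The final sound of the causative form *aduduz* is /z/, which is a sibilant, so the past-tense suffix is -i, giving *aduduzi*.
The past-tense form *aduduzi*: last vowel = /i/, a front vowel → -iv → *aduduziiv*.

aduduziiv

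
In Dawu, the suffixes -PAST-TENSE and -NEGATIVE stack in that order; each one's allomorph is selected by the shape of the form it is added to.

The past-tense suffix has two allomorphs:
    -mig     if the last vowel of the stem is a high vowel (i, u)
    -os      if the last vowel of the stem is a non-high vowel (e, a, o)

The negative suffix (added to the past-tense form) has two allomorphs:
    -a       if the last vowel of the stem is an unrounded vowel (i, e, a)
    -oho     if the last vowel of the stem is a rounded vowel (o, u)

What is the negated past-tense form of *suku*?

sukumiga

Since the last vowel of *suku* is /u/ (a high vowel), it takes -mig, giving *sukumig*.
The past-tense form *sukumig*: last vowel = /i/, an unrounded vowel → -a → *sukumiga*.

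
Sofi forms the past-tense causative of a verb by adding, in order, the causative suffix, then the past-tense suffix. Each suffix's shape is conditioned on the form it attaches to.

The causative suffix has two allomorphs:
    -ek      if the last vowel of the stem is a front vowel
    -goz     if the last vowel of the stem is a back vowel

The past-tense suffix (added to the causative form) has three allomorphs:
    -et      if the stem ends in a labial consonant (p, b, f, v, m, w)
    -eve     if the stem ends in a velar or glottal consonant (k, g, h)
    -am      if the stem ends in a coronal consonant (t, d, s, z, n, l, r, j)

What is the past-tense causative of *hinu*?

*hinu*: last vowel = /u/, a back vowel → -goz → *hinugoz*.
The final consonant of the causative form *hinugoz* is /z/, which is coronal, so the past-tense suffix is -am, giving *hinugozam*.

hinugozam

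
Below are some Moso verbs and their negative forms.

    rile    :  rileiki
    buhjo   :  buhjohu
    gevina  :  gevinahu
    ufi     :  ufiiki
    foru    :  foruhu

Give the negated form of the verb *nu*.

nuhu

Looking at the last vowel of each stem: -iki when the last vowel of the stem is a front vowel (*rile*, *ufi*); -hu when the last vowel of the stem is a back vowel (*buhjo*, *gevina*, *foru*).
*nu* — last vowel /u/ (a back vowel) → -hu → *nuhu*.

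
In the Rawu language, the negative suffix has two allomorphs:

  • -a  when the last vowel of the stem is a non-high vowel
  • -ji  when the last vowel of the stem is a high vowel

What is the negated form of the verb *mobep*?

mobepa

Since the last vowel of *mobep* is /e/ (a non-high vowel), it takes -a, giving *mobepa*.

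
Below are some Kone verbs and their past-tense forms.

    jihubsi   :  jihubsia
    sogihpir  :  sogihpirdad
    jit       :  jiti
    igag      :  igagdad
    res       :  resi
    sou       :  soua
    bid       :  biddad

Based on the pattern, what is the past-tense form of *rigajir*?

The pattern is voicing of the final sound: -i when the stem ends in a voiceless consonant (*jit*, *res*); -dad when the stem ends in a voiced consonant (*sogihpir*, *igag*, *bid*); -a when the stem ends in a vowel (*jihubsi*, *sou*).
Since the final sound of *rigajir* is /r/ (a voiced consonant), it takes -dad, giving *rigajirdad*.

rigajirdad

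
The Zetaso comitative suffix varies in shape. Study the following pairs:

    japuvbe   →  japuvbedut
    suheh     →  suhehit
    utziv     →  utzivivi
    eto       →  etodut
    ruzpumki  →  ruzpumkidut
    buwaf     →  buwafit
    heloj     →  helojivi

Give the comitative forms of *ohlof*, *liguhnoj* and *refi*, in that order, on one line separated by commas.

ohlofit, liguhnojivi, refidut

The suffix is conditioned by the final sound: -it when the stem ends in a voiceless consonant (*suheh*, *buwaf*); -ivi when the stem ends in a voiced consonant (*utziv*, *heloj*); -dut when the stem ends in a vowel (*japuvbe*, *eto*, *ruzpumki*).
The final sound of *ohlof* is /f/, which is a voiceless consonant, so the suffix is -it, giving *ohlofit*.
*liguhnoj* — final sound /j/ (a voiced consonant) → -ivi → *liguhnojivi*.
The final sound of *refi* is /i/, which is a vowel, so the suffix is -dut, giving *refidut*.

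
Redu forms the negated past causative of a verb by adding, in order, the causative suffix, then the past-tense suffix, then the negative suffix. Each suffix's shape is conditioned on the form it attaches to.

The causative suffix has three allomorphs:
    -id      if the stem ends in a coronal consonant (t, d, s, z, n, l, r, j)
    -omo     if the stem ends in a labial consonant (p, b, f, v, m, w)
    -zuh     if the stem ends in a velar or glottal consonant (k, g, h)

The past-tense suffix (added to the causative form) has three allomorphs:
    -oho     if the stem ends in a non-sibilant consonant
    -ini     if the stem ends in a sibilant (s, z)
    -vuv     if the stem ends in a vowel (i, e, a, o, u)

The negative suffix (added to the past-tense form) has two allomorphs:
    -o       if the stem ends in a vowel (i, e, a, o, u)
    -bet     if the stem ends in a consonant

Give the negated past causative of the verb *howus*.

howusidohoo

Since the final consonant of *howus* is /s/ (coronal), it takes -id, giving *howusid*.
The final sound of the causative form *howusid* is /d/, which is a non-sibilant consonant, so the past-tense suffix is -oho, giving *howusidoho*.
The past-tense form *howusidoho*: final sound = /o/, a vowel → -o → *howusidohoo*.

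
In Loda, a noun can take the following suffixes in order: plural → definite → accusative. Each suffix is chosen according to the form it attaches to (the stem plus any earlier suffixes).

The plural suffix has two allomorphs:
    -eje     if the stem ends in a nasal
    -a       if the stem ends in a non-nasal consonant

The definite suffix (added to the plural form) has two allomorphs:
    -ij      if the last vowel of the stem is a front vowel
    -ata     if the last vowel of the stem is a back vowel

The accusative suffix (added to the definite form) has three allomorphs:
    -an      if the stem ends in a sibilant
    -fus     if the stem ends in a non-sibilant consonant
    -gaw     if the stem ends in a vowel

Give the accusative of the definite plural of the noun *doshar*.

The final consonant of *doshar* is /r/, which is non-nasal, so the plural suffix is -a, giving *doshara*.
The plural form *doshara*: last vowel = /a/, a back vowel → -ata → *dosharaata*.
The definite form *dosharaata* — final sound /a/ (a vowel) → -gaw → *dosharaatagaw*.

dosharaatagaw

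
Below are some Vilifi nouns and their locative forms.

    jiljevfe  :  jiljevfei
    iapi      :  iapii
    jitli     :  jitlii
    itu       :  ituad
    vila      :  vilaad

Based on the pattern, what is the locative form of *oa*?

oaad

The pattern is front/back vowel harmony: -i when the last vowel of the stem is a front vowel (*jiljevfe*, *iapi*, *jitli*); -ad when the last vowel of the stem is a back vowel (*itu*, *vila*).
The last vowel of *oa* is /a/, which is a back vowel, so the suffix is -ad, giving *oaad*.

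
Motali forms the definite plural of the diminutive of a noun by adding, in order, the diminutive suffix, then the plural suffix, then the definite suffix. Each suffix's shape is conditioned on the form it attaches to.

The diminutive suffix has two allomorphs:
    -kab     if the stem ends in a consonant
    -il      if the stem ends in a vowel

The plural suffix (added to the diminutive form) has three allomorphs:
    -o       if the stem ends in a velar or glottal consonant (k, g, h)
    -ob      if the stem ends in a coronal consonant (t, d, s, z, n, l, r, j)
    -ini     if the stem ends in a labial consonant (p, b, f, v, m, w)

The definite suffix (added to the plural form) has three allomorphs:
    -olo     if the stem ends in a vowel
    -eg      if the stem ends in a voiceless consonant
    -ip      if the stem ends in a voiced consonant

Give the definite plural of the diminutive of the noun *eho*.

*eho* — final sound /o/ (a vowel) → -il → *ehoil*.
Since the final consonant of the diminutive form *ehoil* is /l/ (coronal), it takes -ob, giving *ehoilob*.
The plural form *ehoilob* — final sound /b/ (a voiced consonant) → -ip → *ehoilobip*.

ehoilobip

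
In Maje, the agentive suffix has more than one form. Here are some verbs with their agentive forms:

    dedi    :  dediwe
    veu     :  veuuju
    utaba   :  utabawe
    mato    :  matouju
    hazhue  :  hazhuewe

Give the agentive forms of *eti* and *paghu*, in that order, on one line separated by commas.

The suffix is conditioned by the last vowel: -uju when the last vowel of the stem is a rounded vowel (*veu*, *mato*); -we when the last vowel of the stem is an unrounded vowel (*dedi*, *utaba*, *hazhue*).
*eti* — last vowel /i/ (an unrounded vowel) → -we → *etiwe*.
*paghu*: last vowel = /u/, a rounded vowel → -uju → *paghuuju*.

etiwe, paghuuju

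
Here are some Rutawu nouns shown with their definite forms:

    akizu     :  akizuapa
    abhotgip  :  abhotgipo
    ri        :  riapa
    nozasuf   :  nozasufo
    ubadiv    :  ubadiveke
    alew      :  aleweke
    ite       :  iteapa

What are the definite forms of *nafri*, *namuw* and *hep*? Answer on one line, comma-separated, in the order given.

nafriapa, namuweke, hepo

The suffix is conditioned by the final sound: -o when the stem ends in a voiceless consonant (*abhotgip*, *nozasuf*); -eke when the stem ends in a voiced consonant (*ubadiv*, *alew*); -apa when the stem ends in a vowel (*akizu*, *ri*, *ite*).
*nafri* — final sound /i/ (a vowel) → -apa → *nafriapa*.
*namuw*: final sound = /w/, a voiced consonant → -eke → *namuweke*.
Since the final sound of *hep* is /p/ (a voiceless consonant), it takes -o, giving *hepo*.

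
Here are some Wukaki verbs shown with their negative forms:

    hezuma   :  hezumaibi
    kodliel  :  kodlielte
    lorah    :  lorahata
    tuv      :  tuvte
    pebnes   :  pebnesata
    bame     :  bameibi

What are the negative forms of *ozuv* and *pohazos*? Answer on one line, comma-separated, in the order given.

The suffix is conditioned by the final sound: -ata when the stem ends in a voiceless consonant (*lorah*, *pebnes*); -te when the stem ends in a voiced consonant (*kodliel*, *tuv*); -ibi when the stem ends in a vowel (*hezuma*, *bame*).
*ozuv*: final sound = /v/, a voiced consonant → -te → *ozuvte*.
Since the final sound of *pohazos* is /s/ (a voiceless consonant), it takes -ata, giving *pohazosata*.

ozuvte, pohazosata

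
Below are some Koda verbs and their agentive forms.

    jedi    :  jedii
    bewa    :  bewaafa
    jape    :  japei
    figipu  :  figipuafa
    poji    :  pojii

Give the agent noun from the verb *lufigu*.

lufiguafa

The pattern is front/back vowel harmony: -i when the last vowel of the stem is a front vowel (*jedi*, *jape*, *poji*); -afa when the last vowel of the stem is a back vowel (*bewa*, *figipu*).
*lufigu* — last vowel /u/ (a back vowel) → -afa → *lufiguafa*.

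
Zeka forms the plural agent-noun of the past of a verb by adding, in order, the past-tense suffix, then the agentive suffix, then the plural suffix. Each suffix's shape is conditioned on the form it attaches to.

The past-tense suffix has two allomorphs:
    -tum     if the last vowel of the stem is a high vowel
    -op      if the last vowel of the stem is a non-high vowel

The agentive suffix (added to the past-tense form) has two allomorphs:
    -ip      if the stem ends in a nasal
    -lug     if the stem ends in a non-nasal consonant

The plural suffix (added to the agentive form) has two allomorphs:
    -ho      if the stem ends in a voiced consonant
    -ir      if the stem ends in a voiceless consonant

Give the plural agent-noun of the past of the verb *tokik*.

The last vowel of *tokik* is /i/, which is a high vowel, so the past-tense suffix is -tum, giving *tokiktum*.
The past-tense form *tokiktum* — final consonant /m/ (a nasal) → -ip → *tokiktumip*.
The agentive form *tokiktumip*: final consonant = /p/, voiceless → -ir → *tokiktumipir*.

tokiktumipir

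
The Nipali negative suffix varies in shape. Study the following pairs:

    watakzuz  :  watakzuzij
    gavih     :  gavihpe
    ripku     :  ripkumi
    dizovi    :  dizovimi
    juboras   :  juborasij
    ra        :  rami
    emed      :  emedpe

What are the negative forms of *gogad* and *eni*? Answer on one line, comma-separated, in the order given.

gogadpe, enimi

The alternation tracks the final sound of the stem — -ij when the stem ends in a sibilant (*watakzuz*, *juboras*); -pe when the stem ends in a non-sibilant consonant (*gavih*, *emed*); -mi when the stem ends in a vowel (*ripku*, *dizovi*, *ra*).
The final sound of *gogad* is /d/, which is a non-sibilant consonant, so the suffix is -pe, giving *gogadpe*.
Since the final sound of *eni* is /i/ (a vowel), it takes -mi, giving *enimi*.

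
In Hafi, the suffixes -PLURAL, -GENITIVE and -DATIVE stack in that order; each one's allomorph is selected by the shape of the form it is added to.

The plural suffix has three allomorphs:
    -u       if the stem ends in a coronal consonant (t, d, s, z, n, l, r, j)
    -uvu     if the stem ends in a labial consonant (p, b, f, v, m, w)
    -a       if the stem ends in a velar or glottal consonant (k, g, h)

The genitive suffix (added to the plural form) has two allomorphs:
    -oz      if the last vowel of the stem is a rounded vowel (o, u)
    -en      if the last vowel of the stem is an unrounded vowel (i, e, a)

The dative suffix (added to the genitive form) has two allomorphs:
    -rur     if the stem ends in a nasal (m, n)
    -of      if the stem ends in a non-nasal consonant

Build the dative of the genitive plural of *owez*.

*owez*: final consonant = /z/, coronal → -u → *owezu*.
Since the last vowel of the plural form *owezu* is /u/ (a rounded vowel), it takes -oz, giving *owezuoz*.
Since the final consonant of the genitive form *owezuoz* is /z/ (non-nasal), it takes -of, giving *owezuozof*.

owezuozof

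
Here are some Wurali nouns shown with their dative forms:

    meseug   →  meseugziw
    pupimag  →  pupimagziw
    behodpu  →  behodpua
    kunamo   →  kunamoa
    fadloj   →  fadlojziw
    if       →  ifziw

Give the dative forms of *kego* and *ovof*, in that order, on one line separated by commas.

kegoa, ovofziw

The pattern is consonant vs. vowel: -ziw when the stem ends in a consonant (*meseug*, *pupimag*, *fadloj*, *if*); -a when the stem ends in a vowel (*behodpu*, *kunamo*).
The final sound of *kego* is /o/, which is a vowel, so the suffix is -a, giving *kegoa*.
*ovof* — final sound /f/ (a consonant) → -ziw → *ovofziw*.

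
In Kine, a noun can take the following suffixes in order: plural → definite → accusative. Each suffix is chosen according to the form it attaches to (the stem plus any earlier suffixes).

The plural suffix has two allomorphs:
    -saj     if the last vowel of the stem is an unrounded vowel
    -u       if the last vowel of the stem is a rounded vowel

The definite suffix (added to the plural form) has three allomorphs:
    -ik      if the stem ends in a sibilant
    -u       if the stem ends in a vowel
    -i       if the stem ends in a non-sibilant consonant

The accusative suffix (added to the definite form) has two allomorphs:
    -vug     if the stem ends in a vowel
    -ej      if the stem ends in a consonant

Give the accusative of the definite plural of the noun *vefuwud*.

vefuwuduuvug

*vefuwud* — last vowel /u/ (a rounded vowel) → -u → *vefuwudu*.
Since the final sound of the plural form *vefuwudu* is /u/ (a vowel), it takes -u, giving *vefuwuduu*.
The definite form *vefuwuduu*: final sound = /u/, a vowel → -vug → *vefuwuduuvug*.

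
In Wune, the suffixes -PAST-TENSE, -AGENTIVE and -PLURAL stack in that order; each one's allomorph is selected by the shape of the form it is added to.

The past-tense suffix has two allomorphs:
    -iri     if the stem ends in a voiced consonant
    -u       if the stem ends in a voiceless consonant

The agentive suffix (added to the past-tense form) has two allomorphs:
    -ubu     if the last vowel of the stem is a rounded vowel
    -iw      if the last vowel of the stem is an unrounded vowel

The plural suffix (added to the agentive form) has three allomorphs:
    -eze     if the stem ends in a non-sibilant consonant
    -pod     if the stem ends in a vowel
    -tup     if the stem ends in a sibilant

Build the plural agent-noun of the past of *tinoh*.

Since the final consonant of *tinoh* is /h/ (voiceless), it takes -u, giving *tinohu*.
The past-tense form *tinohu* — last vowel /u/ (a rounded vowel) → -ubu → *tinohuubu*.
The agentive form *tinohuubu* — final sound /u/ (a vowel) → -pod → *tinohuubupod*.

tinohuubupod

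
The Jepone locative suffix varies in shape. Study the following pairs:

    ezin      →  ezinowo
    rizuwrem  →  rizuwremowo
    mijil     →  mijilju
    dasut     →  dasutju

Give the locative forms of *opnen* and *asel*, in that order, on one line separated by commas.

opnenowo, aselju

The suffix is conditioned by the final consonant: -owo when the stem ends in a nasal (*ezin*, *rizuwrem*); -ju when the stem ends in a non-nasal consonant (*mijil*, *dasut*).
The final consonant of *opnen* is /n/, which is a nasal, so the suffix is -owo, giving *opnenowo*.
*asel* — final consonant /l/ (non-nasal) → -ju → *aselju*.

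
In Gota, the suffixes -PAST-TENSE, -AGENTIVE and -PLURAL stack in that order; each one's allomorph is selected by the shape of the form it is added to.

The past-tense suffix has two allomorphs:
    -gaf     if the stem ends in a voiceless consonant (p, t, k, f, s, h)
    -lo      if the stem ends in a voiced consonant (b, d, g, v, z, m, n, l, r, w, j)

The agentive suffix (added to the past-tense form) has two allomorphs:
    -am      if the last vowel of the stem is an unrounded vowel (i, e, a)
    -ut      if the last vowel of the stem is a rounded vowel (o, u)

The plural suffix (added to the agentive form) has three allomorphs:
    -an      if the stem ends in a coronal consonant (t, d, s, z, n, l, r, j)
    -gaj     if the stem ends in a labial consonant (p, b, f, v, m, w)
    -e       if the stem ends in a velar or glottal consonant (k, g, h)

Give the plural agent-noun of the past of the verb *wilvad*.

wilvadloutan

*wilvad*: final consonant = /d/, voiced → -lo → *wilvadlo*.
Since the last vowel of the past-tense form *wilvadlo* is /o/ (a rounded vowel), it takes -ut, giving *wilvadlout*.
The final consonant of the agentive form *wilvadlout* is /t/, which is coronal, so the plural suffix is -an, giving *wilvadloutan*.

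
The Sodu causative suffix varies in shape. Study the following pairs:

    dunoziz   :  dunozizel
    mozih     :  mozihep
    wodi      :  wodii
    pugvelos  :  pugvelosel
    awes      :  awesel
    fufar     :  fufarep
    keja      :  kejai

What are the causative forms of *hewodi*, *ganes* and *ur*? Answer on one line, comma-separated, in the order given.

Looking at the final sound of each stem: -el when the stem ends in a sibilant (*dunoziz*, *pugvelos*, *awes*); -ep when the stem ends in a non-sibilant consonant (*mozih*, *fufar*); -i when the stem ends in a vowel (*wodi*, *keja*).
Since the final sound of *hewodi* is /i/ (a vowel), it takes -i, giving *hewodii*.
Since the final sound of *ganes* is /s/ (a sibilant), it takes -el, giving *ganesel*.
*ur* — final sound /r/ (a non-sibilant consonant) → -ep → *urep*.

hewodii, ganesel, urep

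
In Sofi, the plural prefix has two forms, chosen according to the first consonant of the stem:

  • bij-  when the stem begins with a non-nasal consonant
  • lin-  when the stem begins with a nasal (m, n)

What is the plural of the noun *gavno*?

*gavno* — first consonant /g/ (non-nasal) → bij- → *bijgavno*.

bijgavno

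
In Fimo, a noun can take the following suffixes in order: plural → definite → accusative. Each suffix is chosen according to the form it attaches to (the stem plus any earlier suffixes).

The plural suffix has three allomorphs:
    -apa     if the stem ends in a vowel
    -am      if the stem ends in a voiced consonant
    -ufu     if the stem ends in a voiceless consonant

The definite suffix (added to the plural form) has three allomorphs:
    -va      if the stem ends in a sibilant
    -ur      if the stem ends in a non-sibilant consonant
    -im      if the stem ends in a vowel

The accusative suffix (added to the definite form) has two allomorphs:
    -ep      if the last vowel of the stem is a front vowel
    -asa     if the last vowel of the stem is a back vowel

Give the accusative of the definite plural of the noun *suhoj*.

suhojamurasa

The final sound of *suhoj* is /j/, which is a voiced consonant, so the plural suffix is -am, giving *suhojam*.
The final sound of the plural form *suhojam* is /m/, which is a non-sibilant consonant, so the definite suffix is -ur, giving *suhojamur*.
The last vowel of the definite form *suhojamur* is /u/, which is a back vowel, so the accusative suffix is -asa, giving *suhojamurasa*.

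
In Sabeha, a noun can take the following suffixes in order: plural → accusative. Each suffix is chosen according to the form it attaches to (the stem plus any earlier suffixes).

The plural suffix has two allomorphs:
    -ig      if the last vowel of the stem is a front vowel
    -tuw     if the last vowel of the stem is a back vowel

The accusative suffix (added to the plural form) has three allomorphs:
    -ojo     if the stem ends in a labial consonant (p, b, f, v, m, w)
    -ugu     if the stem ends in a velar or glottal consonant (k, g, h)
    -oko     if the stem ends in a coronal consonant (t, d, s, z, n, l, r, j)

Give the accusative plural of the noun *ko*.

*ko* — last vowel /o/ (a back vowel) → -tuw → *kotuw*.
Since the final consonant of the plural form *kotuw* is /w/ (labial), it takes -ojo, giving *kotuwojo*.

kotuwojo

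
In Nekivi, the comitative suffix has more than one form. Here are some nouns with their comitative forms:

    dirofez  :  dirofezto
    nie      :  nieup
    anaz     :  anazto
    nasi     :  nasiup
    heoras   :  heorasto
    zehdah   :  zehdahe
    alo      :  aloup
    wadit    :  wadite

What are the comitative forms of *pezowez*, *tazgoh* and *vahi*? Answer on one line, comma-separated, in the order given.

The pattern is sibilance of the final sound: -to when the stem ends in a sibilant (*dirofez*, *anaz*, *heoras*); -e when the stem ends in a non-sibilant consonant (*zehdah*, *wadit*); -up when the stem ends in a vowel (*nie*, *nasi*, *alo*).
*pezowez*: final sound = /z/, a sibilant → -to → *pezowezto*.
The final sound of *tazgoh* is /h/, which is a non-sibilant consonant, so the suffix is -e, giving *tazgohe*.
Since the final sound of *vahi* is /i/ (a vowel), it takes -up, giving *vahiup*.

pezowezto, tazgohe, vahiup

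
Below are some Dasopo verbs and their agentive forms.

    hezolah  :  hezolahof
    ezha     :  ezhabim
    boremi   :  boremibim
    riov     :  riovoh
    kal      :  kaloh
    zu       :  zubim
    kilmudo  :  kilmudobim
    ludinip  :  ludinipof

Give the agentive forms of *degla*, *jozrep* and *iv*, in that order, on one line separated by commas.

deglabim, jozrepof, ivoh

The suffix is conditioned by the final sound: -of when the stem ends in a voiceless consonant (*hezolah*, *ludinip*); -oh when the stem ends in a voiced consonant (*riov*, *kal*); -bim when the stem ends in a vowel (*ezha*, *boremi*, *zu*, *kilmudo*).
*degla* — final sound /a/ (a vowel) → -bim → *deglabim*.
*jozrep* — final sound /p/ (a voiceless consonant) → -of → *jozrepof*.
*iv*: final sound = /v/, a voiced consonant → -oh → *ivoh*.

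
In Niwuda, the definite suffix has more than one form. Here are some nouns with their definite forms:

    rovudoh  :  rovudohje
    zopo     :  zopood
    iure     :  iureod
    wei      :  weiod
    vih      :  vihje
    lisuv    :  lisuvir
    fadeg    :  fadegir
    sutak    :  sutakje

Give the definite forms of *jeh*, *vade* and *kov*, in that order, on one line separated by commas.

The suffix is conditioned by the final sound: -je when the stem ends in a voiceless consonant (*rovudoh*, *vih*, *sutak*); -ir when the stem ends in a voiced consonant (*lisuv*, *fadeg*); -od when the stem ends in a vowel (*zopo*, *iure*, *wei*).
The final sound of *jeh* is /h/, which is a voiceless consonant, so the suffix is -je, giving *jehje*.
Since the final sound of *vade* is /e/ (a vowel), it takes -od, giving *vadeod*.
*kov* — final sound /v/ (a voiced consonant) → -ir → *kovir*.

jehje, vadeod, kovir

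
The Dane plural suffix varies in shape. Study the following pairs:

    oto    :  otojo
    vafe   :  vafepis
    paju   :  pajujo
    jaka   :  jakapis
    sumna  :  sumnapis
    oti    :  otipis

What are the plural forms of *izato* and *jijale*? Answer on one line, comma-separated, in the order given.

Looking at the last vowel of each stem: -jo when the last vowel of the stem is a rounded vowel (*oto*, *paju*); -pis when the last vowel of the stem is an unrounded vowel (*vafe*, *jaka*, *sumna*, *oti*).
*izato* — last vowel /o/ (a rounded vowel) → -jo → *izatojo*.
*jijale*: last vowel = /e/, an unrounded vowel → -pis → *jijalepis*.

izatojo, jijalepis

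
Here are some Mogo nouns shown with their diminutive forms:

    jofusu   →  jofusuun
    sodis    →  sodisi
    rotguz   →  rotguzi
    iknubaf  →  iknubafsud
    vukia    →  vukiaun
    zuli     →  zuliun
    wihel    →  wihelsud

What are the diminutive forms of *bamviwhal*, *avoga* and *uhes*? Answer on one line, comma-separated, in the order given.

The pattern is sibilance of the final sound: -i when the stem ends in a sibilant (*sodis*, *rotguz*); -sud when the stem ends in a non-sibilant consonant (*iknubaf*, *wihel*); -un when the stem ends in a vowel (*jofusu*, *vukia*, *zuli*).
Since the final sound of *bamviwhal* is /l/ (a non-sibilant consonant), it takes -sud, giving *bamviwhalsud*.
*avoga* — final sound /a/ (a vowel) → -un → *avogaun*.
Since the final sound of *uhes* is /s/ (a sibilant), it takes -i, giving *uhesi*.

bamviwhalsud, avogaun, uhesi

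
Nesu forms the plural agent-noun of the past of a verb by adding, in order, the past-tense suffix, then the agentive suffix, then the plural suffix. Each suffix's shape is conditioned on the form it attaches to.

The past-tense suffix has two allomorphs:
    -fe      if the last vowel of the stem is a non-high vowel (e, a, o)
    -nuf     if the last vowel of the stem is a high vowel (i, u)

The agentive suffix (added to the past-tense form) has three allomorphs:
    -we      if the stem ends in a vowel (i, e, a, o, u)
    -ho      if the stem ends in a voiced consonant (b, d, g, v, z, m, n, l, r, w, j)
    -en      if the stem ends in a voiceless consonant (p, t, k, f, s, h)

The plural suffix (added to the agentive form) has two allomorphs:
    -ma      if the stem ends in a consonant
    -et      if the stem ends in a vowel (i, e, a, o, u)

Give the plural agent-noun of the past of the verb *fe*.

Since the last vowel of *fe* is /e/ (a non-high vowel), it takes -fe, giving *fefe*.
The past-tense form *fefe*: final sound = /e/, a vowel → -we → *fefewe*.
The agentive form *fefewe*: final sound = /e/, a vowel → -et → *fefeweet*.

fefeweet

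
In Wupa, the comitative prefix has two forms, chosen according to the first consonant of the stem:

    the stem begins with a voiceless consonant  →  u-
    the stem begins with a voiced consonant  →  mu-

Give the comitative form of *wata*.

muwata

*wata*: first consonant = /w/, voiced → mu- → *muwata*.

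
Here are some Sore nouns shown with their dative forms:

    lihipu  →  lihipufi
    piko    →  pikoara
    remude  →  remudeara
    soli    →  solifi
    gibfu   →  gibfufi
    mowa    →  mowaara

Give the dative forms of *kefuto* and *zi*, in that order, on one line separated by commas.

Looking at the last vowel of each stem: -fi when the last vowel of the stem is a high vowel (*lihipu*, *soli*, *gibfu*); -ara when the last vowel of the stem is a non-high vowel (*piko*, *remude*, *mowa*).
Since the last vowel of *kefuto* is /o/ (a non-high vowel), it takes -ara, giving *kefutoara*.
Since the last vowel of *zi* is /i/ (a high vowel), it takes -fi, giving *zifi*.

kefutoara, zifi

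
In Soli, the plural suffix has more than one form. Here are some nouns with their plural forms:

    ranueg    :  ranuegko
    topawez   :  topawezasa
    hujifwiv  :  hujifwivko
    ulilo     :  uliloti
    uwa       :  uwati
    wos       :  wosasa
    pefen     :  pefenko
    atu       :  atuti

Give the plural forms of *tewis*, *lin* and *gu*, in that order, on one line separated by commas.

tewisasa, linko, guti

The suffix is conditioned by the final sound: -asa when the stem ends in a sibilant (*topawez*, *wos*); -ko when the stem ends in a non-sibilant consonant (*ranueg*, *hujifwiv*, *pefen*); -ti when the stem ends in a vowel (*ulilo*, *uwa*, *atu*).
Since the final sound of *tewis* is /s/ (a sibilant), it takes -asa, giving *tewisasa*.
*lin*: final sound = /n/, a non-sibilant consonant → -ko → *linko*.
*gu*: final sound = /u/, a vowel → -ti → *guti*.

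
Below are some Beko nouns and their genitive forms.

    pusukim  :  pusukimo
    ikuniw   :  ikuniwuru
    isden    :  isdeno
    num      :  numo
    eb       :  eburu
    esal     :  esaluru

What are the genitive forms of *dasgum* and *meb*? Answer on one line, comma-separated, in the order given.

Looking at the final consonant of each stem: -o when the stem ends in a nasal (*pusukim*, *isden*, *num*); -uru when the stem ends in a non-nasal consonant (*ikuniw*, *eb*, *esal*).
*dasgum*: final consonant = /m/, a nasal → -o → *dasgumo*.
*meb* — final consonant /b/ (non-nasal) → -uru → *meburu*.

dasgumo, meburu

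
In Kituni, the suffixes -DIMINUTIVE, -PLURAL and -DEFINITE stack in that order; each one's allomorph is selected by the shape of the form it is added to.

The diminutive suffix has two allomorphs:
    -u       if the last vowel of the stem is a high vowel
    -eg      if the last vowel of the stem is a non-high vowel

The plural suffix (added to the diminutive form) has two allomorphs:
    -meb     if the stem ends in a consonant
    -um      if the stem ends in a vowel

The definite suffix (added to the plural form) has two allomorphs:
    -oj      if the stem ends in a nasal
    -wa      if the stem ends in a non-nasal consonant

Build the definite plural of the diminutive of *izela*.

Since the last vowel of *izela* is /a/ (a non-high vowel), it takes -eg, giving *izelaeg*.
The diminutive form *izelaeg* — final sound /g/ (a consonant) → -meb → *izelaegmeb*.
The final consonant of the plural form *izelaegmeb* is /b/, which is non-nasal, so the definite suffix is -wa, giving *izelaegmebwa*.

izelaegmebwa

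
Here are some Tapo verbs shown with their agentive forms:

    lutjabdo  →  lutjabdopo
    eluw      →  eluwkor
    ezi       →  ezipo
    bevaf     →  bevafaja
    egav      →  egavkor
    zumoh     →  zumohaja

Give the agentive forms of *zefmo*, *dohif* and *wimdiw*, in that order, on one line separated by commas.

The pattern is voicing of the final sound: -aja when the stem ends in a voiceless consonant (*bevaf*, *zumoh*); -kor when the stem ends in a voiced consonant (*eluw*, *egav*); -po when the stem ends in a vowel (*lutjabdo*, *ezi*).
Since the final sound of *zefmo* is /o/ (a vowel), it takes -po, giving *zefmopo*.
The final sound of *dohif* is /f/, which is a voiceless consonant, so the suffix is -aja, giving *dohifaja*.
Since the final sound of *wimdiw* is /w/ (a voiced consonant), it takes -kor, giving *wimdiwkor*.

zefmopo, dohifaja, wimdiwkor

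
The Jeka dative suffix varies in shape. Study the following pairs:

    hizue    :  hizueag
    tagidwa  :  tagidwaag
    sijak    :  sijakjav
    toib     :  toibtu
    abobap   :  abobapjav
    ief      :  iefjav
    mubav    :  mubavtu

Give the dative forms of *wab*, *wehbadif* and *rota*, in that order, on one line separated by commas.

The suffix is conditioned by the final sound: -jav when the stem ends in a voiceless consonant (*sijak*, *abobap*, *ief*); -tu when the stem ends in a voiced consonant (*toib*, *mubav*); -ag when the stem ends in a vowel (*hizue*, *tagidwa*).
*wab* — final sound /b/ (a voiced consonant) → -tu → *wabtu*.
*wehbadif*: final sound = /f/, a voiceless consonant → -jav → *wehbadifjav*.
*rota* — final sound /a/ (a vowel) → -ag → *rotaag*.

wabtu, wehbadifjav, rotaag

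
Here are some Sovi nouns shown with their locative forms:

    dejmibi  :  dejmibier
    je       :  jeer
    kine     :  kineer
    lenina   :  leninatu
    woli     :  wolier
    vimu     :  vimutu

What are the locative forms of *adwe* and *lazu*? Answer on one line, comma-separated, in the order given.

The suffix is conditioned by the last vowel: -er when the last vowel of the stem is a front vowel (*dejmibi*, *je*, *kine*, *woli*); -tu when the last vowel of the stem is a back vowel (*lenina*, *vimu*).
*adwe* — last vowel /e/ (a front vowel) → -er → *adweer*.
Since the last vowel of *lazu* is /u/ (a back vowel), it takes -tu, giving *lazutu*.

adweer, lazutu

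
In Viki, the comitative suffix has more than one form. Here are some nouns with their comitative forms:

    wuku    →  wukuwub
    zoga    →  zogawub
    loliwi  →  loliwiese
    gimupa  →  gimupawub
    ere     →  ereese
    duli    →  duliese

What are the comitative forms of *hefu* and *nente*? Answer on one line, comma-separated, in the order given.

Looking at the last vowel of each stem: -ese when the last vowel of the stem is a front vowel (*loliwi*, *ere*, *duli*); -wub when the last vowel of the stem is a back vowel (*wuku*, *zoga*, *gimupa*).
*hefu*: last vowel = /u/, a back vowel → -wub → *hefuwub*.
*nente*: last vowel = /e/, a front vowel → -ese → *nenteese*.

hefuwub, nenteese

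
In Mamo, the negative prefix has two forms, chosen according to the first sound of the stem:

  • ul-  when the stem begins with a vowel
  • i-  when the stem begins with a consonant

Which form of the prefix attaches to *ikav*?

ul-

Since the first sound of *ikav* is /i/ (a vowel), it takes ul-.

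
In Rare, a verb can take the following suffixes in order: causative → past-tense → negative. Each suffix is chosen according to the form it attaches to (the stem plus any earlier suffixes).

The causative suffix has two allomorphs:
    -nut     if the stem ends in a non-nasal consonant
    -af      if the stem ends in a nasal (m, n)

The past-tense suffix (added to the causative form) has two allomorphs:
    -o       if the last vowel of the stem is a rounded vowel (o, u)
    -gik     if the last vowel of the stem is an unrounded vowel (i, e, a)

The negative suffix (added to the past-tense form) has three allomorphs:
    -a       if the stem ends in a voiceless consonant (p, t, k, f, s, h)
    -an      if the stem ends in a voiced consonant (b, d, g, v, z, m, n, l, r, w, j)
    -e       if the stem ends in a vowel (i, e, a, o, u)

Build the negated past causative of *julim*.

Since the final consonant of *julim* is /m/ (a nasal), it takes -af, giving *julimaf*.
The causative form *julimaf*: last vowel = /a/, an unrounded vowel → -gik → *julimafgik*.
The past-tense form *julimafgik*: final sound = /k/, a voiceless consonant → -a → *julimafgika*.

julimafgika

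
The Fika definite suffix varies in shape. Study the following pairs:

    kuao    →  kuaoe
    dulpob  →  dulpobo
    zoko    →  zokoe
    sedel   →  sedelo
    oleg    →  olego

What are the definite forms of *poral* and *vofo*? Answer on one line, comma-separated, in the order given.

poralo, vofoe

Looking at the final sound of each stem: -o when the stem ends in a consonant (*dulpob*, *sedel*, *oleg*); -e when the stem ends in a vowel (*kuao*, *zoko*).
The final sound of *poral* is /l/, which is a consonant, so the suffix is -o, giving *poralo*.
The final sound of *vofo* is /o/, which is a vowel, so the suffix is -e, giving *vofoe*.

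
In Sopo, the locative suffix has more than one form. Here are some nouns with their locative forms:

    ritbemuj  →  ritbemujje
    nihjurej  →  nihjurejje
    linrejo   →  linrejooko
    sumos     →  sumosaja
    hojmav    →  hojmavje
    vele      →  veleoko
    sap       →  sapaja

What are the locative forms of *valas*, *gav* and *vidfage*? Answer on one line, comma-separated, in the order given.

valasaja, gavje, vidfageoko

The pattern is voicing of the final sound: -aja when the stem ends in a voiceless consonant (*sumos*, *sap*); -je when the stem ends in a voiced consonant (*ritbemuj*, *nihjurej*, *hojmav*); -oko when the stem ends in a vowel (*linrejo*, *vele*).
Since the final sound of *valas* is /s/ (a voiceless consonant), it takes -aja, giving *valasaja*.
The final sound of *gav* is /v/, which is a voiced consonant, so the suffix is -je, giving *gavje*.
*vidfage*: final sound = /e/, a vowel → -oko → *vidfageoko*.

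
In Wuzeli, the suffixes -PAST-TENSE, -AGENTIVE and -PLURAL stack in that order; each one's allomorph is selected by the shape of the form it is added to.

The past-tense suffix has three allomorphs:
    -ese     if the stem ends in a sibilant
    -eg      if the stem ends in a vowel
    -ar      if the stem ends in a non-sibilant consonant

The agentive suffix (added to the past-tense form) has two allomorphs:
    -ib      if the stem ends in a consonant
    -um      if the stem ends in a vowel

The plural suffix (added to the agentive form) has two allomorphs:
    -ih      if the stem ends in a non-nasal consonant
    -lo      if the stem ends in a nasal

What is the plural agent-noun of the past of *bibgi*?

*bibgi* — final sound /i/ (a vowel) → -eg → *bibgieg*.
The past-tense form *bibgieg*: final sound = /g/, a consonant → -ib → *bibgiegib*.
The agentive form *bibgiegib*: final consonant = /b/, non-nasal → -ih → *bibgiegibih*.

bibgiegibih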